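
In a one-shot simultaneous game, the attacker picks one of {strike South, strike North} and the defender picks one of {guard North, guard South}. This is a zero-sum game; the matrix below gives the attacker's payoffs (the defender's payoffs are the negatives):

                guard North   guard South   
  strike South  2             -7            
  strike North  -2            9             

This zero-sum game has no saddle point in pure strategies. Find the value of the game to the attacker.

v = 1/5

In a mixed equilibrium the attacker is indifferent between strike South and strike North; this condition fixes q.
  the attacker's expected payoff from strike South: q·2 + (1−q)·(-7) = 9q - 7
  the attacker's expected payoff from strike North: q·(-2) + (1−q)·9 = -11q + 9
  9q - 7 = -11q + 9  ⇒  20q = 16  ⇒  q = 4/5.
The value is the attacker's expected payoff against this mix (using strike South): (4/5)·2 + (1/5)·(-7) = 1/5.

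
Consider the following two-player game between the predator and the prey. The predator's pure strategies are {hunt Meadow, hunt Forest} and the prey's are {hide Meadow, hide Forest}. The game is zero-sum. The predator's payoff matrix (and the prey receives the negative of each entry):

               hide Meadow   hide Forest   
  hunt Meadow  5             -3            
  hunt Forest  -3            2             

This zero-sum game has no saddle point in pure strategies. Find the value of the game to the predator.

The prey's mix must leave the predator indifferent between hunt Meadow and hunt Forest.
  the predator's expected payoff from hunt Meadow: q·5 + (1−q)·(-3) = 8q - 3
  the predator's expected payoff from hunt Forest: q·(-3) + (1−q)·2 = -5q + 2
  8q - 3 = -5q + 2  ⇒  13q = 5  ⇒  q = 5/13.
The value is the predator's expected payoff against this mix (using hunt Meadow): (5/13)·5 + (8/13)·(-3) = 1/13.

v = 1/13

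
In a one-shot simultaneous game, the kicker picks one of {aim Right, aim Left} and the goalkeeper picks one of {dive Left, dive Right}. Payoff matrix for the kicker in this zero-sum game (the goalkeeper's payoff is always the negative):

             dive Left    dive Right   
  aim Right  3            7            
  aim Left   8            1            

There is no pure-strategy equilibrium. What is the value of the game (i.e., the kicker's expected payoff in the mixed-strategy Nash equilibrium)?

v = 53/11

For the kicker to be willing to mix, the kicker must be indifferent between aim Right and aim Left, which pins down the goalkeeper's mix.
  the kicker's expected payoff from aim Right: q·3 + (1−q)·7 = -4q + 7
  the kicker's expected payoff from aim Left: q·8 + (1−q)·1 = 7q + 1
  -4q + 7 = 7q + 1  ⇒  -11q = -6  ⇒  q = 6/11.
The value is the kicker's expected payoff against this mix (using aim Right): (6/11)·3 + (5/11)·7 = 53/11.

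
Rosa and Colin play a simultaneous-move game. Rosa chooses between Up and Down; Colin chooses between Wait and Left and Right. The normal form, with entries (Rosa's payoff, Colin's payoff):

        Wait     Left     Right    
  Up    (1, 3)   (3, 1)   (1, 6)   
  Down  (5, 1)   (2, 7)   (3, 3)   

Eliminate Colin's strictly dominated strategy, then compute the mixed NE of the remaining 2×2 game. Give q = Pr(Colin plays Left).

q = 2/3

Colin's strategy Wait is strictly dominated by Right: 6 > 3 and 3 > 1. Eliminate Wait.
In a mixed equilibrium Rosa is indifferent between Up and Down; this condition fixes q.
  Rosa's expected payoff from Up: q·3 + (1−q)·1 = 2q + 1
  Rosa's expected payoff from Down: q·2 + (1−q)·3 = -q + 3
  2q + 1 = -q + 3  ⇒  3q = 2  ⇒  q = 2/3.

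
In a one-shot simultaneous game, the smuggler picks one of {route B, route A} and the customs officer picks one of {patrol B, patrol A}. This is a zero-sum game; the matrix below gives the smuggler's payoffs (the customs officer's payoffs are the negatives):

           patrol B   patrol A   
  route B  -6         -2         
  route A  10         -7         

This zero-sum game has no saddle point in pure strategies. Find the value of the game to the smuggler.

Set the smuggler's expected payoff from route B equal to that from route A:
  the smuggler's payoff to route B: q·(-6) + (1−q)·(-2) = -4q - 2
  the smuggler's payoff to route A: q·10 + (1−q)·(-7) = 17q - 7
  -4q - 2 = 17q - 7  ⇒  -21q = -5  ⇒  q = 5/21.
The value is the smuggler's expected payoff against this mix (using route B): (5/21)·(-6) + (16/21)·(-2) = -62/21.

v = -62/21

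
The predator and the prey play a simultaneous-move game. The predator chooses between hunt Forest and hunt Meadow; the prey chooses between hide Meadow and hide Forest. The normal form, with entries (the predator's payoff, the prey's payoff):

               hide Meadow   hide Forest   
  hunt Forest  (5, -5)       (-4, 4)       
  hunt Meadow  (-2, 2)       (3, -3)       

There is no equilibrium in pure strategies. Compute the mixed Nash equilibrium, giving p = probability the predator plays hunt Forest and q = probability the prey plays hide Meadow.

p = 5/14, q = 1/2

The predator's mix must leave the prey indifferent between hide Meadow and hide Forest.
  the prey's payoff to hide Meadow: p·(-5) + (1−p)·2 = -7p + 2
  the prey's payoff to hide Forest: p·4 + (1−p)·(-3) = 7p - 3
  -7p + 2 = 7p - 3  ⇒  -14p = -5  ⇒  p = 5/14.
In a mixed equilibrium the predator is indifferent between hunt Forest and hunt Meadow; this condition fixes q.
  the predator's payoff from hunt Forest: q·5 + (1−q)·(-4) = 9q - 4
  the predator's payoff from hunt Meadow: q·(-2) + (1−q)·3 = -5q + 3
  9q - 4 = -5q + 3  ⇒  14q = 7  ⇒  q = 1/2.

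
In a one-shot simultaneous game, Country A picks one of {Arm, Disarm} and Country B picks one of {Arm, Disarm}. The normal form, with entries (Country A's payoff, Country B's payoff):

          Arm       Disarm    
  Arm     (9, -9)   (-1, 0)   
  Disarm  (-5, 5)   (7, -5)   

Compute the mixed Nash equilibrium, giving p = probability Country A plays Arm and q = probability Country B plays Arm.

p = 10/19, q = 4/11

In a mixed equilibrium Country B is indifferent between Arm and Disarm; this condition fixes p.
  Country B's payoff to Arm: p·(-9) + (1−p)·5 = -14p + 5
  Country B's payoff to Disarm: p·0 + (1−p)·(-5) = 5p - 5
  -14p + 5 = 5p - 5  ⇒  -19p = -10  ⇒  p = 10/19.
Set Country A's expected payoff from Arm equal to that from Disarm:
  Country A's payoff to Arm: q·9 + (1−q)·(-1) = 10q - 1
  Country A's payoff to Disarm: q·(-5) + (1−q)·7 = -12q + 7
  10q - 1 = -12q + 7  ⇒  22q = 8  ⇒  q = 4/11.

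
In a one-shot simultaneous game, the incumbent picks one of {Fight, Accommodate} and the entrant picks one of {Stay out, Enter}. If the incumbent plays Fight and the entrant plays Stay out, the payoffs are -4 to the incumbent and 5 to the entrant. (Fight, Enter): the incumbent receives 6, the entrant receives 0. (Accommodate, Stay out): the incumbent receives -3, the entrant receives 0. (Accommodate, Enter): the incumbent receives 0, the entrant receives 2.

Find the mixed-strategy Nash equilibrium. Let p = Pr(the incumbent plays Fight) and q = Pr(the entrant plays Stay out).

p = 2/7, q = 6/7

The incumbent's mix must leave the entrant indifferent between Stay out and Enter.
  the entrant's payoff to Stay out: p·5 + (1−p)·0 = 5p
  the entrant's payoff to Enter: p·0 + (1−p)·2 = -2p + 2
  5p = -2p + 2  ⇒  7p = 2  ⇒  p = 2/7.
In a mixed equilibrium the incumbent is indifferent between Fight and Accommodate; this condition fixes q.
  the incumbent's payoff to Fight: q·(-4) + (1−q)·6 = -10q + 6
  the incumbent's payoff to Accommodate: q·(-3) + (1−q)·0 = -3q
  -10q + 6 = -3q  ⇒  -7q = -6  ⇒  q = 6/7.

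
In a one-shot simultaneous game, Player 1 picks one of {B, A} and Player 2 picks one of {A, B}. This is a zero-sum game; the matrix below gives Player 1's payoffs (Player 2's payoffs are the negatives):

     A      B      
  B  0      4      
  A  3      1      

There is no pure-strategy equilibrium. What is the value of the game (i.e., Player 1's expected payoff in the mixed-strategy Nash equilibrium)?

v = 2

In a mixed equilibrium Player 1 is indifferent between B and A; this condition fixes q.
  Player 1's payoff from B: q·0 + (1−q)·4 = -4q + 4
  Player 1's payoff from A: q·3 + (1−q)·1 = 2q + 1
  -4q + 4 = 2q + 1  ⇒  -6q = -3  ⇒  q = 1/2.
The value is Player 1's expected payoff against this mix (using B): (1/2)·0 + (1/2)·4 = 2.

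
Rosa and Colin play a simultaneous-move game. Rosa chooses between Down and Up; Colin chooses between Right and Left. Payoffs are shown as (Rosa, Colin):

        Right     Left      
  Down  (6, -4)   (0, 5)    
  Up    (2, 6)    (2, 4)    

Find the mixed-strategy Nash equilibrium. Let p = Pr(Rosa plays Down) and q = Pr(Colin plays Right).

Set Colin's expected payoff from Right equal to that from Left:
  Colin's payoff to Right: p·(-4) + (1−p)·6 = -10p + 6
  Colin's payoff to Left: p·5 + (1−p)·4 = p + 4
  -10p + 6 = p + 4  ⇒  -11p = -2  ⇒  p = 2/11.
In a mixed equilibrium Rosa is indifferent between Down and Up; this condition fixes q.
  Rosa's expected payoff from Down: q·6 + (1−q)·0 = 6q
  Rosa's expected payoff from Up: q·2 + (1−q)·2 = 2
  6q = 2  ⇒  6q = 2  ⇒  q = 1/3.

p = 2/11, q = 1/3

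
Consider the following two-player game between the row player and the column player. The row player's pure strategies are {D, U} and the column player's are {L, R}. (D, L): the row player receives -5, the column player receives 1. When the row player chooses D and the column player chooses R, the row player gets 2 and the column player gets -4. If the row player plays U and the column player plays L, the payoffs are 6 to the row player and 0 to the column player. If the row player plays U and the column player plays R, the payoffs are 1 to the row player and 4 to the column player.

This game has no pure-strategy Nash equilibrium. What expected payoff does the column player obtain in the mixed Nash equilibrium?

The row player's mix must leave the column player indifferent between L and R.
  the column player's payoff from L: p·1 + (1−p)·0 = p
  the column player's payoff from R: p·(-4) + (1−p)·4 = -8p + 4
  p = -8p + 4  ⇒  9p = 4  ⇒  p = 4/9.
At equilibrium the column player is indifferent across columns, so the column player's payoff equals the payoff from L: (4/9)·1 + (5/9)·0 = 4/9.

4/9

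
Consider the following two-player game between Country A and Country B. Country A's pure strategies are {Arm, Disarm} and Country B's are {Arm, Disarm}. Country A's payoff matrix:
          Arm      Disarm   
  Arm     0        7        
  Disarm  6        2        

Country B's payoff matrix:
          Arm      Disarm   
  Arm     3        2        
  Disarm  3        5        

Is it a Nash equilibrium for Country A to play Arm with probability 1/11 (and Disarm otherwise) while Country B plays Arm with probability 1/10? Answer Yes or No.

No

Given Country A's mix p = 1/11, Country B's payoff from Arm is 3 but from Disarm is 52/11. Country B strictly prefers Disarm, so Country B would not mix.
So the proposed profile is not a Nash equilibrium.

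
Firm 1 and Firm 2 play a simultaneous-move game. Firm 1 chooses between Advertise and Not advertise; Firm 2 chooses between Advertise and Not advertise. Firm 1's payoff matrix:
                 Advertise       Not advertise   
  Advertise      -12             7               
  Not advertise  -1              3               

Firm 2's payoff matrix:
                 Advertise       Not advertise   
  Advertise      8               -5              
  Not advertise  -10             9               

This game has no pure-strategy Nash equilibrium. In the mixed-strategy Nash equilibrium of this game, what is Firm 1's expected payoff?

29/15

In a mixed equilibrium Firm 1 is indifferent between Advertise and Not advertise; this condition fixes q.
  Firm 1's payoff from Advertise: q·(-12) + (1−q)·7 = -19q + 7
  Firm 1's payoff from Not advertise: q·(-1) + (1−q)·3 = -4q + 3
  -19q + 7 = -4q + 3  ⇒  -15q = -4  ⇒  q = 4/15.
At equilibrium Firm 1 is indifferent across rows, so Firm 1's payoff equals the payoff from Advertise: (4/15)·(-12) + (11/15)·7 = 29/15.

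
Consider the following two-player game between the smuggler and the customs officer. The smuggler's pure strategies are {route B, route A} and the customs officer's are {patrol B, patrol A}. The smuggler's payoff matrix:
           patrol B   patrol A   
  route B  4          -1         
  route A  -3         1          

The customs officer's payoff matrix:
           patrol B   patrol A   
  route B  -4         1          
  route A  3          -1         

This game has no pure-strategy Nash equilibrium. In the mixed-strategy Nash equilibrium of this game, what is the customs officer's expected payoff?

-1/9

The customs officer's indifference between patrol B and patrol A determines the smuggler's mixing probability p:
  the customs officer's payoff from patrol B: p·(-4) + (1−p)·3 = -7p + 3
  the customs officer's payoff from patrol A: p·1 + (1−p)·(-1) = 2p - 1
  -7p + 3 = 2p - 1  ⇒  -9p = -4  ⇒  p = 4/9.
At equilibrium the customs officer is indifferent across columns, so the customs officer's payoff equals the payoff from patrol B: (4/9)·(-4) + (5/9)·3 = -1/9.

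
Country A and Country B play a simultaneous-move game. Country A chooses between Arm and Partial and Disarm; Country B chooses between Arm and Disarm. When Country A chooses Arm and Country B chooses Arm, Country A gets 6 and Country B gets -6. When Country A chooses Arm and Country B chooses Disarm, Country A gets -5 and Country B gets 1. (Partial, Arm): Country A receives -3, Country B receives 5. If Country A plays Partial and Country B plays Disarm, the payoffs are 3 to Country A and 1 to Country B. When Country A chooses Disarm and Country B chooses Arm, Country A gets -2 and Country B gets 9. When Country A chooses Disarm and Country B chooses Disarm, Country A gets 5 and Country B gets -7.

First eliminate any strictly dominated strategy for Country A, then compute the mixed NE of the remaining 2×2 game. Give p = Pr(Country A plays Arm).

p = 16/23

Country A's strategy Partial is strictly dominated by Disarm: -2 > -3 and 5 > 3. Eliminate Partial.
For Country B to be willing to mix, Country B must be indifferent between Arm and Disarm, which pins down Country A's mix.
  Country B's payoff from Arm: p·(-6) + (1−p)·9 = -15p + 9
  Country B's payoff from Disarm: p·1 + (1−p)·(-7) = 8p - 7
  -15p + 9 = 8p - 7  ⇒  -23p = -16  ⇒  p = 16/23.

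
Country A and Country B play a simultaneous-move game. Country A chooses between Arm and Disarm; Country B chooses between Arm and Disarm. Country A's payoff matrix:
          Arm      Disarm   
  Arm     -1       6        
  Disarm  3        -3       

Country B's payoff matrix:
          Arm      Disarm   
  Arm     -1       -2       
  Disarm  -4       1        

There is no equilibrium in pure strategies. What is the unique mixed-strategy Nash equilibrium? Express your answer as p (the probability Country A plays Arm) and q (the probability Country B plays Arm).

p = 5/6, q = 9/13

Set Country B's expected payoff from Arm equal to that from Disarm:
  Country B's payoff to Arm: p·(-1) + (1−p)·(-4) = 3p - 4
  Country B's payoff to Disarm: p·(-2) + (1−p)·1 = -3p + 1
  3p - 4 = -3p + 1  ⇒  6p = 5  ⇒  p = 5/6.
Country A's indifference between Arm and Disarm determines Country B's mixing probability q:
  Country A's payoff to Arm: q·(-1) + (1−q)·6 = -7q + 6
  Country A's payoff to Disarm: q·3 + (1−q)·(-3) = 6q - 3
  -7q + 6 = 6q - 3  ⇒  -13q = -9  ⇒  q = 9/13.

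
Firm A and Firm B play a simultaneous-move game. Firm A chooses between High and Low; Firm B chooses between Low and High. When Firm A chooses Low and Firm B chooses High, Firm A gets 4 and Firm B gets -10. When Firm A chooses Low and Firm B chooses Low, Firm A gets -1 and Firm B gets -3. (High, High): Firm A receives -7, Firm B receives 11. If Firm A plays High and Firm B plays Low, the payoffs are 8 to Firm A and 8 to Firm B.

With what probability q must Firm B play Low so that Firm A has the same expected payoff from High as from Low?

Firm B's mix must leave Firm A indifferent between High and Low.
  Firm A's payoff to High: q·8 + (1−q)·(-7) = 15q - 7
  Firm A's payoff to Low: q·(-1) + (1−q)·4 = -5q + 4
  15q - 7 = -5q + 4  ⇒  20q = 11  ⇒  q = 11/20.

q = 11/20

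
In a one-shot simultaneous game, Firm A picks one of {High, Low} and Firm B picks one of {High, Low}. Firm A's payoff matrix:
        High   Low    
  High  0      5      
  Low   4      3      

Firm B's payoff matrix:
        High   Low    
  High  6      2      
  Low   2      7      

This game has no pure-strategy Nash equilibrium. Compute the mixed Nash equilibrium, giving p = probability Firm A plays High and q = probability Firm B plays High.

p = 5/9, q = 1/3

For Firm B to be willing to mix, Firm B must be indifferent between High and Low, which pins down Firm A's mix.
  Firm B's payoff to High: p·6 + (1−p)·2 = 4p + 2
  Firm B's payoff to Low: p·2 + (1−p)·7 = -5p + 7
  4p + 2 = -5p + 7  ⇒  9p = 5  ⇒  p = 5/9.
In a mixed equilibrium Firm A is indifferent between High and Low; this condition fixes q.
  Firm A's expected payoff from High: q·0 + (1−q)·5 = -5q + 5
  Firm A's expected payoff from Low: q·4 + (1−q)·3 = q + 3
  -5q + 5 = q + 3  ⇒  -6q = -2  ⇒  q = 1/3.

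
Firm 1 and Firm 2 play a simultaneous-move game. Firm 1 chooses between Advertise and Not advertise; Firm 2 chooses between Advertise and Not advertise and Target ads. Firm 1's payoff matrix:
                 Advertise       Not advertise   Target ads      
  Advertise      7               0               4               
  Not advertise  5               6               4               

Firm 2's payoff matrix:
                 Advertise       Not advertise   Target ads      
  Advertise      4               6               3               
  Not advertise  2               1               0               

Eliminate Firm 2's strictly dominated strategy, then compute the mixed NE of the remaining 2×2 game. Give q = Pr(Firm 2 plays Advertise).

q = 3/4

Firm 2's strategy Target ads is strictly dominated by Advertise: 4 > 3 and 2 > 0. Eliminate Target ads.
For Firm 1 to be willing to mix, Firm 1 must be indifferent between Advertise and Not advertise, which pins down Firm 2's mix.
  Firm 1's payoff to Advertise: q·7 + (1−q)·0 = 7q
  Firm 1's payoff to Not advertise: q·5 + (1−q)·6 = -q + 6
  7q = -q + 6  ⇒  8q = 6  ⇒  q = 3/4.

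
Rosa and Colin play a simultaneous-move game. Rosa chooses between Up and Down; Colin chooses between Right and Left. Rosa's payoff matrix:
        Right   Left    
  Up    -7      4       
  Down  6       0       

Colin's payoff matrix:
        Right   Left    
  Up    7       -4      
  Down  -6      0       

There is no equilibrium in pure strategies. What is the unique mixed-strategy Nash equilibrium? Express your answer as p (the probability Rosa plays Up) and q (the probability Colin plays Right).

p = 6/17, q = 4/17

For Colin to be willing to mix, Colin must be indifferent between Right and Left, which pins down Rosa's mix.
  Colin's payoff to Right: p·7 + (1−p)·(-6) = 13p - 6
  Colin's payoff to Left: p·(-4) + (1−p)·0 = -4p
  13p - 6 = -4p  ⇒  17p = 6  ⇒  p = 6/17.
For Rosa to be willing to mix, Rosa must be indifferent between Up and Down, which pins down Colin's mix.
  Rosa's payoff from Up: q·(-7) + (1−q)·4 = -11q + 4
  Rosa's payoff from Down: q·6 + (1−q)·0 = 6q
  -11q + 4 = 6q  ⇒  -17q = -4  ⇒  q = 4/17.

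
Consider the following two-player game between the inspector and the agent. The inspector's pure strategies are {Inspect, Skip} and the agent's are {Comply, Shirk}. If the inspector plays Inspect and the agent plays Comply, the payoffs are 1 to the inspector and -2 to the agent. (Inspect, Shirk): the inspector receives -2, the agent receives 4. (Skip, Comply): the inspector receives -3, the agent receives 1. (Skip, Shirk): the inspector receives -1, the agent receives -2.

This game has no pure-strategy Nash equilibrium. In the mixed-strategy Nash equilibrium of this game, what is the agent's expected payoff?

The inspector's mix must leave the agent indifferent between Comply and Shirk.
  the agent's payoff to Comply: p·(-2) + (1−p)·1 = -3p + 1
  the agent's payoff to Shirk: p·4 + (1−p)·(-2) = 6p - 2
  -3p + 1 = 6p - 2  ⇒  -9p = -3  ⇒  p = 1/3.
At equilibrium the agent is indifferent across columns, so the agent's payoff equals the payoff from Comply: (1/3)·(-2) + (2/3)·1 = 0.

0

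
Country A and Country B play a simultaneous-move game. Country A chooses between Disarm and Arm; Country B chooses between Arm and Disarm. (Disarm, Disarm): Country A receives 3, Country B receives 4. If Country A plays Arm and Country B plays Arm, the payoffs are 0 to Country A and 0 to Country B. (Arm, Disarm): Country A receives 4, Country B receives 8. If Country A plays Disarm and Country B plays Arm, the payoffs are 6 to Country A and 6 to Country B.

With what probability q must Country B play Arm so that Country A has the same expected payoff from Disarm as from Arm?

q = 1/7

Set Country A's expected payoff from Disarm equal to that from Arm:
  Country A's payoff from Disarm: q·6 + (1−q)·3 = 3q + 3
  Country A's payoff from Arm: q·0 + (1−q)·4 = -4q + 4
  3q + 3 = -4q + 4  ⇒  7q = 1  ⇒  q = 1/7.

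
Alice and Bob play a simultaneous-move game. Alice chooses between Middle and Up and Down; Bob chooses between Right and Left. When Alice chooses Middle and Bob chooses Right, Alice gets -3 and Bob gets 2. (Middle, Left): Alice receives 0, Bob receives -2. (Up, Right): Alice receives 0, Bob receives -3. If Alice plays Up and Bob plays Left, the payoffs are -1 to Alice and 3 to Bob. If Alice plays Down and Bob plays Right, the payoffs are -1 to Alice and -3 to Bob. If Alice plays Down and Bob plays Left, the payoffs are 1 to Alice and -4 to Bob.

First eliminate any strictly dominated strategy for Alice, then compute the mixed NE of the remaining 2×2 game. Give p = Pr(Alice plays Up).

Alice's strategy Middle is strictly dominated by Down: -1 > -3 and 1 > 0. Eliminate Middle.
For Bob to be willing to mix, Bob must be indifferent between Right and Left, which pins down Alice's mix.
  Bob's expected payoff from Right: p·(-3) + (1−p)·(-3) = -3
  Bob's expected payoff from Left: p·3 + (1−p)·(-4) = 7p - 4
  -3 = 7p - 4  ⇒  -7p = -1  ⇒  p = 1/7.

p = 1/7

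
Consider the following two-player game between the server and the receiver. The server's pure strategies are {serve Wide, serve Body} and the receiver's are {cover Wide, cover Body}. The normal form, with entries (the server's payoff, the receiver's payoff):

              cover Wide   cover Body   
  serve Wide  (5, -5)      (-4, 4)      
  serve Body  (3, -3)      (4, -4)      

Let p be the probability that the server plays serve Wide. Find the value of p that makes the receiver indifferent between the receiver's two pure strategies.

For the receiver to be willing to mix, the receiver must be indifferent between cover Wide and cover Body, which pins down the server's mix.
  the receiver's payoff to cover Wide: p·(-5) + (1−p)·(-3) = -2p - 3
  the receiver's payoff to cover Body: p·4 + (1−p)·(-4) = 8p - 4
  -2p - 3 = 8p - 4  ⇒  -10p = -1  ⇒  p = 1/10.

p = 1/10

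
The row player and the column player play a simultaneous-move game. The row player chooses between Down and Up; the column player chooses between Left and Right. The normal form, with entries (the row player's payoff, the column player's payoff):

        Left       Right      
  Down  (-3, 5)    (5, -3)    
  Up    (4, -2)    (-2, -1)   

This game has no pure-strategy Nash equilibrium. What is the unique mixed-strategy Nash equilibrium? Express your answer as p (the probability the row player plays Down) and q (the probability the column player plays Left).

p = 1/9, q = 1/2

The column player's indifference between Left and Right determines the row player's mixing probability p:
  the column player's payoff to Left: p·5 + (1−p)·(-2) = 7p - 2
  the column player's payoff to Right: p·(-3) + (1−p)·(-1) = -2p - 1
  7p - 2 = -2p - 1  ⇒  9p = 1  ⇒  p = 1/9.
In a mixed equilibrium the row player is indifferent between Down and Up; this condition fixes q.
  the row player's payoff from Down: q·(-3) + (1−q)·5 = -8q + 5
  the row player's payoff from Up: q·4 + (1−q)·(-2) = 6q - 2
  -8q + 5 = 6q - 2  ⇒  -14q = -7  ⇒  q = 1/2.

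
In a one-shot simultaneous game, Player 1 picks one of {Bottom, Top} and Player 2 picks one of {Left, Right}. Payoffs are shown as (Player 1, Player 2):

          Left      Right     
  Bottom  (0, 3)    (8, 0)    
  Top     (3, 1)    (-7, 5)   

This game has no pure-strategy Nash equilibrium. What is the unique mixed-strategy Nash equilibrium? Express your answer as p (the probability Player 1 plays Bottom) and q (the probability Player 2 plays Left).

Player 1's mix must leave Player 2 indifferent between Left and Right.
  Player 2's expected payoff from Left: p·3 + (1−p)·1 = 2p + 1
  Player 2's expected payoff from Right: p·0 + (1−p)·5 = -5p + 5
  2p + 1 = -5p + 5  ⇒  7p = 4  ⇒  p = 4/7.
Player 2's mix must leave Player 1 indifferent between Bottom and Top.
  Player 1's expected payoff from Bottom: q·0 + (1−q)·8 = -8q + 8
  Player 1's expected payoff from Top: q·3 + (1−q)·(-7) = 10q - 7
  -8q + 8 = 10q - 7  ⇒  -18q = -15  ⇒  q = 5/6.

p = 4/7, q = 5/6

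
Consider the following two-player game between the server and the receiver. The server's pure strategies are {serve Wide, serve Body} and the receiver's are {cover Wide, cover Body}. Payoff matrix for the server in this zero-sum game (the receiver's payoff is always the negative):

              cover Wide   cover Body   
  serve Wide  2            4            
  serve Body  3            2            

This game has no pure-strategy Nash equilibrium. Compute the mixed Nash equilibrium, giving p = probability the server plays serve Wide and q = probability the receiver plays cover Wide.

The server's mix must leave the receiver indifferent between cover Wide and cover Body.
  the receiver's payoff from cover Wide: p·(-2) + (1−p)·(-3) = p - 3
  the receiver's payoff from cover Body: p·(-4) + (1−p)·(-2) = -2p - 2
  p - 3 = -2p - 2  ⇒  3p = 1  ⇒  p = 1/3.
In a mixed equilibrium the server is indifferent between serve Wide and serve Body; this condition fixes q.
  the server's payoff from serve Wide: q·2 + (1−q)·4 = -2q + 4
  the server's payoff from serve Body: q·3 + (1−q)·2 = q + 2
  -2q + 4 = q + 2  ⇒  -3q = -2  ⇒  q = 2/3.

p = 1/3, q = 2/3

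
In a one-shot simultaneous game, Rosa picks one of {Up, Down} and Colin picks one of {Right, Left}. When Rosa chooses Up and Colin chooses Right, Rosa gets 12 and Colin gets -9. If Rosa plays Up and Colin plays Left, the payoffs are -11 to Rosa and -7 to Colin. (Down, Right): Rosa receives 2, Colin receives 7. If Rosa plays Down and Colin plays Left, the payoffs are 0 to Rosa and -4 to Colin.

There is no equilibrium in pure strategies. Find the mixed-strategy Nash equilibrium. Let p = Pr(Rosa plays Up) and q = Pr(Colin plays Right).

Set Colin's expected payoff from Right equal to that from Left:
  Colin's payoff to Right: p·(-9) + (1−p)·7 = -16p + 7
  Colin's payoff to Left: p·(-7) + (1−p)·(-4) = -3p - 4
  -16p + 7 = -3p - 4  ⇒  -13p = -11  ⇒  p = 11/13.
Colin's mix must leave Rosa indifferent between Up and Down.
  Rosa's payoff to Up: q·12 + (1−q)·(-11) = 23q - 11
  Rosa's payoff to Down: q·2 + (1−q)·0 = 2q
  23q - 11 = 2q  ⇒  21q = 11  ⇒  q = 11/21.

p = 11/13, q = 11/21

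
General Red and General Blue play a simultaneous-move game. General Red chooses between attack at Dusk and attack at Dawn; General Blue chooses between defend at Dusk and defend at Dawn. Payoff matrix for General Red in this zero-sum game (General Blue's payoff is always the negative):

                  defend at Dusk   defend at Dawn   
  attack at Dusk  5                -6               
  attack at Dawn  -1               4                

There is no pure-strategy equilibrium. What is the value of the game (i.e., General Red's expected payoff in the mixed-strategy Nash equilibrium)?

In a mixed equilibrium General Red is indifferent between attack at Dusk and attack at Dawn; this condition fixes q.
  General Red's payoff from attack at Dusk: q·5 + (1−q)·(-6) = 11q - 6
  General Red's payoff from attack at Dawn: q·(-1) + (1−q)·4 = -5q + 4
  11q - 6 = -5q + 4  ⇒  16q = 10  ⇒  q = 5/8.
The value is General Red's expected payoff against this mix (using attack at Dusk): (5/8)·5 + (3/8)·(-6) = 7/8.

v = 7/8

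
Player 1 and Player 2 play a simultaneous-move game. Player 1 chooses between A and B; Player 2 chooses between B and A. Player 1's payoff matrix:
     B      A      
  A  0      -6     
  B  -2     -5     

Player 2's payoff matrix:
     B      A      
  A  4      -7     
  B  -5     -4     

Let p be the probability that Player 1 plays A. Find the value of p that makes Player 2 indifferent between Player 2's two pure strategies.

For Player 2 to be willing to mix, Player 2 must be indifferent between B and A, which pins down Player 1's mix.
  Player 2's expected payoff from B: p·4 + (1−p)·(-5) = 9p - 5
  Player 2's expected payoff from A: p·(-7) + (1−p)·(-4) = -3p - 4
  9p - 5 = -3p - 4  ⇒  12p = 1  ⇒  p = 1/12.

p = 1/12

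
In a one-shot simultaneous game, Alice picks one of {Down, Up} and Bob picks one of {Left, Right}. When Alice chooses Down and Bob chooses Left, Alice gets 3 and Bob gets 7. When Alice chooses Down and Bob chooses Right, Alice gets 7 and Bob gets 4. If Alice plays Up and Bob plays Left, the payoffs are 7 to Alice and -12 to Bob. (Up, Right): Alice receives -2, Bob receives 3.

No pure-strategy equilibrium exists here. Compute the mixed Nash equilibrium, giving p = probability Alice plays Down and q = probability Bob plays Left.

p = 5/6, q = 9/13

For Bob to be willing to mix, Bob must be indifferent between Left and Right, which pins down Alice's mix.
  Bob's payoff to Left: p·7 + (1−p)·(-12) = 19p - 12
  Bob's payoff to Right: p·4 + (1−p)·3 = p + 3
  19p - 12 = p + 3  ⇒  18p = 15  ⇒  p = 5/6.
Set Alice's expected payoff from Down equal to that from Up:
  Alice's payoff to Down: q·3 + (1−q)·7 = -4q + 7
  Alice's payoff to Up: q·7 + (1−q)·(-2) = 9q - 2
  -4q + 7 = 9q - 2  ⇒  -13q = -9  ⇒  q = 9/13.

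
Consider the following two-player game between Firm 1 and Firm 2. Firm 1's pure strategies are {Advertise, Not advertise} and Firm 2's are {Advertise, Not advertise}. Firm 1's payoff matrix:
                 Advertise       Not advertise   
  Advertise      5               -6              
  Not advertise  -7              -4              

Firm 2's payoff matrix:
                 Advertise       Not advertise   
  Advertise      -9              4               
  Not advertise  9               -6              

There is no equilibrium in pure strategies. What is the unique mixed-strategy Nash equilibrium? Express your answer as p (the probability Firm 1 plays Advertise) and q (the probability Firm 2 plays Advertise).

Firm 1's mix must leave Firm 2 indifferent between Advertise and Not advertise.
  Firm 2's payoff to Advertise: p·(-9) + (1−p)·9 = -18p + 9
  Firm 2's payoff to Not advertise: p·4 + (1−p)·(-6) = 10p - 6
  -18p + 9 = 10p - 6  ⇒  -28p = -15  ⇒  p = 15/28.
Set Firm 1's expected payoff from Advertise equal to that from Not advertise:
  Firm 1's expected payoff from Advertise: q·5 + (1−q)·(-6) = 11q - 6
  Firm 1's expected payoff from Not advertise: q·(-7) + (1−q)·(-4) = -3q - 4
  11q - 6 = -3q - 4  ⇒  14q = 2  ⇒  q = 1/7.

p = 15/28, q = 1/7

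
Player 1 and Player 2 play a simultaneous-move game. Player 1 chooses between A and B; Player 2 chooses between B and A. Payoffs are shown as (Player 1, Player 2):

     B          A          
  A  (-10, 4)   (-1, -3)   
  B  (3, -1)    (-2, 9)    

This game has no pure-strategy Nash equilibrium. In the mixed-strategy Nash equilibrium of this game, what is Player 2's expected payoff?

33/17

In a mixed equilibrium Player 2 is indifferent between B and A; this condition fixes p.
  Player 2's payoff to B: p·4 + (1−p)·(-1) = 5p - 1
  Player 2's payoff to A: p·(-3) + (1−p)·9 = -12p + 9
  5p - 1 = -12p + 9  ⇒  17p = 10  ⇒  p = 10/17.
At equilibrium Player 2 is indifferent across columns, so Player 2's payoff equals the payoff from B: (10/17)·4 + (7/17)·(-1) = 33/17.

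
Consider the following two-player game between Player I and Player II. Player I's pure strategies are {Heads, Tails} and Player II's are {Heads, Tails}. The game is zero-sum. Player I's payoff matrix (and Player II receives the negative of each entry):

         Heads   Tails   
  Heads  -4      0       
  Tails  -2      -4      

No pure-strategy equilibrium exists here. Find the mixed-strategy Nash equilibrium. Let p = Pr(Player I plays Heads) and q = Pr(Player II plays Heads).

p = 1/3, q = 2/3

Set Player II's expected payoff from Heads equal to that from Tails:
  Player II's payoff from Heads: p·4 + (1−p)·2 = 2p + 2
  Player II's payoff from Tails: p·0 + (1−p)·4 = -4p + 4
  2p + 2 = -4p + 4  ⇒  6p = 2  ⇒  p = 1/3.
In a mixed equilibrium Player I is indifferent between Heads and Tails; this condition fixes q.
  Player I's payoff from Heads: q·(-4) + (1−q)·0 = -4q
  Player I's payoff from Tails: q·(-2) + (1−q)·(-4) = 2q - 4
  -4q = 2q - 4  ⇒  -6q = -4  ⇒  q = 2/3.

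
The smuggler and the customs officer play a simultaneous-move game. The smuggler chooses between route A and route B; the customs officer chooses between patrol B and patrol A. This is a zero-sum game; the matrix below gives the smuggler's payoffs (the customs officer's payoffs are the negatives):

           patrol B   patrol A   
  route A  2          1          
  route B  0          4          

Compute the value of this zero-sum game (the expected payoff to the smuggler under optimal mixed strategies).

For the smuggler to be willing to mix, the smuggler must be indifferent between route A and route B, which pins down the customs officer's mix.
  the smuggler's expected payoff from route A: q·2 + (1−q)·1 = q + 1
  the smuggler's expected payoff from route B: q·0 + (1−q)·4 = -4q + 4
  q + 1 = -4q + 4  ⇒  5q = 3  ⇒  q = 3/5.
The value is the smuggler's expected payoff against this mix (using route A): (3/5)·2 + (2/5)·1 = 8/5.

v = 8/5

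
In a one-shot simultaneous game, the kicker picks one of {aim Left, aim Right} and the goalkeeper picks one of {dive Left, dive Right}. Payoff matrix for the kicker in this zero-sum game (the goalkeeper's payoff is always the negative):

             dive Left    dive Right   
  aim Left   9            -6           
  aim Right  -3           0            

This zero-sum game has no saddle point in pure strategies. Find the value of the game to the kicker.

v = -1

The goalkeeper's mix must leave the kicker indifferent between aim Left and aim Right.
  the kicker's payoff to aim Left: q·9 + (1−q)·(-6) = 15q - 6
  the kicker's payoff to aim Right: q·(-3) + (1−q)·0 = -3q
  15q - 6 = -3q  ⇒  18q = 6  ⇒  q = 1/3.
The value is the kicker's expected payoff against this mix (using aim Left): (1/3)·9 + (2/3)·(-6) = -1.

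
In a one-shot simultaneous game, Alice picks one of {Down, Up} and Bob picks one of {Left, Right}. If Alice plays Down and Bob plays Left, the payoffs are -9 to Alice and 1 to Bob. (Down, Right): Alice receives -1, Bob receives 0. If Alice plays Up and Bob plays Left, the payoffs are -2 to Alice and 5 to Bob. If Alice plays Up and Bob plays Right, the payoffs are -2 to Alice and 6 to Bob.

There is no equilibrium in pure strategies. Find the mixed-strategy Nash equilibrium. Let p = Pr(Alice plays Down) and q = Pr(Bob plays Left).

Alice's mix must leave Bob indifferent between Left and Right.
  Bob's expected payoff from Left: p·1 + (1−p)·5 = -4p + 5
  Bob's expected payoff from Right: p·0 + (1−p)·6 = -6p + 6
  -4p + 5 = -6p + 6  ⇒  2p = 1  ⇒  p = 1/2.
Alice's indifference between Down and Up determines Bob's mixing probability q:
  Alice's expected payoff from Down: q·(-9) + (1−q)·(-1) = -8q - 1
  Alice's expected payoff from Up: q·(-2) + (1−q)·(-2) = -2
  -8q - 1 = -2  ⇒  -8q = -1  ⇒  q = 1/8.

p = 1/2, q = 1/8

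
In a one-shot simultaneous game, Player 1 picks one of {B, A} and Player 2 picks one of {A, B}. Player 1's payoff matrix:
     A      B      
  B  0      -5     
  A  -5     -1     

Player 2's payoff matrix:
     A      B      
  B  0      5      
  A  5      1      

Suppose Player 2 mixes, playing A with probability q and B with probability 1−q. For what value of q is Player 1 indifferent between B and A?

q = 4/9

For Player 1 to be willing to mix, Player 1 must be indifferent between B and A, which pins down Player 2's mix.
  Player 1's payoff to B: q·0 + (1−q)·(-5) = 5q - 5
  Player 1's payoff to A: q·(-5) + (1−q)·(-1) = -4q - 1
  5q - 5 = -4q - 1  ⇒  9q = 4  ⇒  q = 4/9.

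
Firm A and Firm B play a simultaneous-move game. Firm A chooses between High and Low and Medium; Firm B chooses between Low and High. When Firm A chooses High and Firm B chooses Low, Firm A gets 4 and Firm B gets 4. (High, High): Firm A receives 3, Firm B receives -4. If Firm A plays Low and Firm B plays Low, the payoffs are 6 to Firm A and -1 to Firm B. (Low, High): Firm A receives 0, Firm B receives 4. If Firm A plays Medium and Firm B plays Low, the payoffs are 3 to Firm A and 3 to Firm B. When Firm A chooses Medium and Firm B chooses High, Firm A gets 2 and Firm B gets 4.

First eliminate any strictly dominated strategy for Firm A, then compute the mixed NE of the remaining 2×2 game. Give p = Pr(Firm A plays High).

Firm A's strategy Medium is strictly dominated by High: 4 > 3 and 3 > 2. Eliminate Medium.
Firm A's mix must leave Firm B indifferent between Low and High.
  Firm B's expected payoff from Low: p·4 + (1−p)·(-1) = 5p - 1
  Firm B's expected payoff from High: p·(-4) + (1−p)·4 = -8p + 4
  5p - 1 = -8p + 4  ⇒  13p = 5  ⇒  p = 5/13.

p = 5/13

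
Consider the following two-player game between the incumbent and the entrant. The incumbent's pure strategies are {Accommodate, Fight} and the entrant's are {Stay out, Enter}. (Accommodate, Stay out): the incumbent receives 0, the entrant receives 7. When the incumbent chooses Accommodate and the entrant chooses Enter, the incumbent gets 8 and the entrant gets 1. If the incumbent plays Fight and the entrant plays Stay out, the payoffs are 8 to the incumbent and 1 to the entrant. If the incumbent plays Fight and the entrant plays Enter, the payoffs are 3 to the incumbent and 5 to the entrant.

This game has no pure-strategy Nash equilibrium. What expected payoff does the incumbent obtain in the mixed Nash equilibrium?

64/13

In a mixed equilibrium the incumbent is indifferent between Accommodate and Fight; this condition fixes q.
  the incumbent's expected payoff from Accommodate: q·0 + (1−q)·8 = -8q + 8
  the incumbent's expected payoff from Fight: q·8 + (1−q)·3 = 5q + 3
  -8q + 8 = 5q + 3  ⇒  -13q = -5  ⇒  q = 5/13.
At equilibrium the incumbent is indifferent across rows, so the incumbent's payoff equals the payoff from Accommodate: (5/13)·0 + (8/13)·8 = 64/13.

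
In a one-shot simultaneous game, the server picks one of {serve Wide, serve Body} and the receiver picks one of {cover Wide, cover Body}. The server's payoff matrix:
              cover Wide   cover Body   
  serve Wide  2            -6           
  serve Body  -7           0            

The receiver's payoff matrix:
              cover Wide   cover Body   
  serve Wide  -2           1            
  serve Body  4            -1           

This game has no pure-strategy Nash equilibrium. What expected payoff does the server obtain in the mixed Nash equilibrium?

-14/5

Set the server's expected payoff from serve Wide equal to that from serve Body:
  the server's payoff from serve Wide: q·2 + (1−q)·(-6) = 8q - 6
  the server's payoff from serve Body: q·(-7) + (1−q)·0 = -7q
  8q - 6 = -7q  ⇒  15q = 6  ⇒  q = 2/5.
At equilibrium the server is indifferent across rows, so the server's payoff equals the payoff from serve Wide: (2/5)·2 + (3/5)·(-6) = -14/5.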